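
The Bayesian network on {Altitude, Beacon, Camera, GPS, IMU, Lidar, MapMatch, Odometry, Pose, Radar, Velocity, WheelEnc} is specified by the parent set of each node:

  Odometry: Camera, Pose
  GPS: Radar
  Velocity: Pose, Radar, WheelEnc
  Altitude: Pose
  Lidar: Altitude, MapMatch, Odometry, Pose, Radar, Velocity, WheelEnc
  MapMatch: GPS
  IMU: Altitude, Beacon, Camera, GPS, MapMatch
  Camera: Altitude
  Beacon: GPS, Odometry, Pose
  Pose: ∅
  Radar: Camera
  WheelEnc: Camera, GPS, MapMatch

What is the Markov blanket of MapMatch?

MapMatch has parent GPS.
Children of MapMatch: IMU, Lidar, WheelEnc.
Other parents of MapMatch's children:
  WheelEnc: Camera, GPS
  IMU: Altitude, Beacon, Camera, GPS
  Lidar: Altitude, Odometry, Pose, Radar, Velocity, WheelEnc
So the Markov blanket of MapMatch is {Altitude, Beacon, Camera, GPS, IMU, Lidar, Odometry, Pose, Radar, Velocity, WheelEnc}.

{Altitude, Beacon, Camera, GPS, IMU, Lidar, Odometry, Pose, Radar, Velocity, WheelEnc}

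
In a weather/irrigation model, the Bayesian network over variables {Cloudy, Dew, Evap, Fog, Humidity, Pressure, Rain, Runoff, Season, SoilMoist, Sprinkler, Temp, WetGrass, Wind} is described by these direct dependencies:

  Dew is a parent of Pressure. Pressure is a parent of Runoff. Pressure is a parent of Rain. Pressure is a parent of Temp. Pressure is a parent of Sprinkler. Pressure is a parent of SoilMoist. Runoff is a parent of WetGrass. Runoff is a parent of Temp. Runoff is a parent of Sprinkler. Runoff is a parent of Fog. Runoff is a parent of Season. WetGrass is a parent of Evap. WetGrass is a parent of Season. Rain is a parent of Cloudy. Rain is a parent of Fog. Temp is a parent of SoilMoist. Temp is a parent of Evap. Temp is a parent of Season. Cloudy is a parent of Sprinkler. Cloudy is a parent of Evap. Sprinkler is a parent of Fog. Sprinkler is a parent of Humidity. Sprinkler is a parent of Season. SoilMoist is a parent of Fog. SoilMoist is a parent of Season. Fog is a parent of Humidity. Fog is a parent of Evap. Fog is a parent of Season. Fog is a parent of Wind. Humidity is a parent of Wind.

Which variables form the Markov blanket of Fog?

{Cloudy, Evap, Humidity, Rain, Runoff, Season, SoilMoist, Sprinkler, Temp, WetGrass, Wind}

Fog has children Evap, Humidity, Season, Wind.
Parents of Fog: Rain, Runoff, SoilMoist, Sprinkler.
Co-parents of Fog (other parents of its children):
  Humidity's other parent is Sprinkler.
  Evap also has parents Cloudy, Temp, WetGrass.
  parents(Season) \ {Fog} = {Runoff, SoilMoist, Sprinkler, Temp, WetGrass}.
  parents(Wind) \ {Fog} = {Humidity}.
Taking the union gives {Cloudy, Evap, Humidity, Rain, Runoff, Season, SoilMoist, Sprinkler, Temp, WetGrass, Wind}.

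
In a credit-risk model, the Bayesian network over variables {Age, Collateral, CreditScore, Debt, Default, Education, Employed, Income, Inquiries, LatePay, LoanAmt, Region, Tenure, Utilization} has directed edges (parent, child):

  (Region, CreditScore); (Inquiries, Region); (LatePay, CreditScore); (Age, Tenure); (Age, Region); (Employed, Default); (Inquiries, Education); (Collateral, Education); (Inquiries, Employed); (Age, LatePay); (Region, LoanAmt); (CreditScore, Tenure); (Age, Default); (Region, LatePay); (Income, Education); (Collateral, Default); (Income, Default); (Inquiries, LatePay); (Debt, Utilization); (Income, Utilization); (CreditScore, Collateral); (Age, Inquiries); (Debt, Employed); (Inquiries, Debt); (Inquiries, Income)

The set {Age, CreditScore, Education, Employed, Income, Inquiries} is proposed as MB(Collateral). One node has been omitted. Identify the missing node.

Default

A node's Markov blanket = Pa ∪ Ch ∪ (parents of Ch other than the node itself).
Parents of Collateral: CreditScore.
Collateral's children: Default, Education.
Other parents of Collateral's children:
  Education's other parents are Income, Inquiries.
  parents(Default) \ {Collateral} = {Age, Employed, Income}.
MB(Collateral) = {Age, CreditScore, Default, Education, Employed, Income, Inquiries}.
Comparing with the claimed set, Default is missing.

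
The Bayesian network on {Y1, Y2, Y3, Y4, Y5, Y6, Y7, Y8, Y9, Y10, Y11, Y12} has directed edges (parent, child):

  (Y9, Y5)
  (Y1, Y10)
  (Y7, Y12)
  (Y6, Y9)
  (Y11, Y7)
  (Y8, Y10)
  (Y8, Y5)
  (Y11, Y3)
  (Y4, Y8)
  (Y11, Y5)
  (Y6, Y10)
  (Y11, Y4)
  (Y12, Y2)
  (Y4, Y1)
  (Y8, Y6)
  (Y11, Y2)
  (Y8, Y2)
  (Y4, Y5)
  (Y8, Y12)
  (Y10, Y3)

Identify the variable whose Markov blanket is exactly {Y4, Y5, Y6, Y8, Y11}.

The target node must have every member of {Y4, Y5, Y6, Y8, Y11} as a parent, child, or co-parent, and no others.
Parents of Y9: Y6; children: Y5; co-parents: Y4, Y8, Y11.
These exactly cover the given set, so the node is Y9.

Y9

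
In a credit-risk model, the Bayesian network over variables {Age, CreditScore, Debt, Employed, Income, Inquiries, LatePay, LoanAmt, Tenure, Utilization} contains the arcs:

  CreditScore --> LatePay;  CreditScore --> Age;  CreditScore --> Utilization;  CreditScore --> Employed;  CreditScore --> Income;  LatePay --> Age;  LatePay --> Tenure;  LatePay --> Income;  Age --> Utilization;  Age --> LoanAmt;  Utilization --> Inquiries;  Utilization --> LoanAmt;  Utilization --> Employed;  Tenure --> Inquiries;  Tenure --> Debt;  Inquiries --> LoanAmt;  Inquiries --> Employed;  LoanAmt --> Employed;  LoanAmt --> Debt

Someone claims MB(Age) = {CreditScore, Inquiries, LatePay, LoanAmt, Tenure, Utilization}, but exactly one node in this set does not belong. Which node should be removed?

Tenure

Recall MB(v) = parents ∪ children ∪ spouses, where spouses are the other parents of v's children.
Age's children: LoanAmt, Utilization.
Pa(Age) = {CreditScore, LatePay}.
Parents of each child, excluding Age:
  Utilization: CreditScore
  LoanAmt: Inquiries, Utilization
MB(Age) = {CreditScore, Inquiries, LatePay, LoanAmt, Utilization}.
Tenure is neither a parent, child, nor co-parent of Age, so it does not belong.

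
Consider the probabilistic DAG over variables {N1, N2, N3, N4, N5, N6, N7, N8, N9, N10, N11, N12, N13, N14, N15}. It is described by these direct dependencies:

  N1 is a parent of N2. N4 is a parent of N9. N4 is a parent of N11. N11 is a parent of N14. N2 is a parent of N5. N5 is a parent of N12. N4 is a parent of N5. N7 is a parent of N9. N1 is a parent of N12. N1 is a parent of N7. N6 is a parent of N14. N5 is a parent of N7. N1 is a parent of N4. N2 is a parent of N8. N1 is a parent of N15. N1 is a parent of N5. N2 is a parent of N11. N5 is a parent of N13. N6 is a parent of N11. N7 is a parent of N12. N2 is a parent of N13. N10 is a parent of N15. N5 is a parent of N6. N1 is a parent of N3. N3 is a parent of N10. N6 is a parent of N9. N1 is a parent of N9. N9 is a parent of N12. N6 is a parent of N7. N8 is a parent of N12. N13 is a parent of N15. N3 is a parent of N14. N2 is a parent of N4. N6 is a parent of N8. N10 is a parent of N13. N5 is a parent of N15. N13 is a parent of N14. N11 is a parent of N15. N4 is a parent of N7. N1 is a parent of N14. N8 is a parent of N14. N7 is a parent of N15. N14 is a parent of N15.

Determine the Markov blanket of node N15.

{N1, N5, N7, N10, N11, N13, N14}

N15's parents: N1, N5, N7, N10, N11, N13, N14.
N15's children: none.
N15 has no children, so there are no co-parents.
MB(N15) = {N1, N5, N7, N10, N11, N13, N14}.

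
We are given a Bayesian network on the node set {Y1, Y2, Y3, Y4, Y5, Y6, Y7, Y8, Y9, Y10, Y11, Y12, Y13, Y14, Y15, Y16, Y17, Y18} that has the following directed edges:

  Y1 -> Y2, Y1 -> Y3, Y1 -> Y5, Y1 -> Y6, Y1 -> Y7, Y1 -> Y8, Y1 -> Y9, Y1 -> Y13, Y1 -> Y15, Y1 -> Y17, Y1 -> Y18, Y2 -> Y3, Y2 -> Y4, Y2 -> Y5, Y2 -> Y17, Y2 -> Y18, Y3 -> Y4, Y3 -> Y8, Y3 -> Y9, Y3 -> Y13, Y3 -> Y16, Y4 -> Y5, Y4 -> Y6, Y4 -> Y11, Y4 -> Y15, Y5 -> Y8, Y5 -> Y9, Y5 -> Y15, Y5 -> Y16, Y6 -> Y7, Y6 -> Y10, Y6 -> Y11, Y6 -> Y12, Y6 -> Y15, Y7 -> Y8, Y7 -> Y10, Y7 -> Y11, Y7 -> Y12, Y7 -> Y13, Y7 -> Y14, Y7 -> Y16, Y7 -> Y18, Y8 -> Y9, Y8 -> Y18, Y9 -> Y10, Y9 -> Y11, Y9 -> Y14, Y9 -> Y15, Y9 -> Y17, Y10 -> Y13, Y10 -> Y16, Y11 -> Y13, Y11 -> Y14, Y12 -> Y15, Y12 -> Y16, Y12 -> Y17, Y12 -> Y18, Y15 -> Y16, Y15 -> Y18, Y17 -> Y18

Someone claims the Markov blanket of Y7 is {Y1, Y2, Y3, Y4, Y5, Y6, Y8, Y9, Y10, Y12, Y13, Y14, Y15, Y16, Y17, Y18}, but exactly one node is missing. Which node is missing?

Y11

By definition, MB(Y7) is built from Y7's parents, Y7's children, and the co-parents of Y7.
Y7 has parents Y1, Y6.
Y7's children: Y8, Y10, Y11, Y12, Y13, Y14, Y16, Y18.
Other parents of Y7's children:
  Y8: Y1, Y3, Y5
  Y10: Y6, Y9
  Y11: Y4, Y6, Y9
  Y12: Y6
  Y13: Y1, Y3, Y10, Y11
  Y14: Y9, Y11
  Y16: Y3, Y5, Y10, Y12, Y15
  Y18: Y1, Y2, Y8, Y12, Y15, Y17
MB(Y7) = {Y1, Y2, Y3, Y4, Y5, Y6, Y8, Y9, Y10, Y11, Y12, Y13, Y14, Y15, Y16, Y17, Y18}.
Comparing with the claimed set, Y11 is missing.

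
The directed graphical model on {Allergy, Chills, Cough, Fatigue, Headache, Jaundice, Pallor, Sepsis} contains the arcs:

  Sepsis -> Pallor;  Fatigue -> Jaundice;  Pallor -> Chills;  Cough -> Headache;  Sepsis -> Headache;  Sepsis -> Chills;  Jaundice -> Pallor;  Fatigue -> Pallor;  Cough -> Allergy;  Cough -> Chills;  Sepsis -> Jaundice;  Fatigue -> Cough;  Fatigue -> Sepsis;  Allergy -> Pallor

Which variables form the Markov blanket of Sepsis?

{Allergy, Chills, Cough, Fatigue, Headache, Jaundice, Pallor}

Sepsis's children: Chills, Headache, Jaundice, Pallor.
Sepsis's parents: Fatigue.
Co-parents of Sepsis (other parents of its children):
  Jaundice: Fatigue
  Headache: Cough
  Pallor: Allergy, Fatigue, Jaundice
  Chills: Cough, Pallor
Union: {Fatigue} ∪ {Chills, Headache, Jaundice, Pallor} ∪ {Allergy, Cough, Fatigue, Jaundice, Pallor} = {Allergy, Chills, Cough, Fatigue, Headache, Jaundice, Pallor}.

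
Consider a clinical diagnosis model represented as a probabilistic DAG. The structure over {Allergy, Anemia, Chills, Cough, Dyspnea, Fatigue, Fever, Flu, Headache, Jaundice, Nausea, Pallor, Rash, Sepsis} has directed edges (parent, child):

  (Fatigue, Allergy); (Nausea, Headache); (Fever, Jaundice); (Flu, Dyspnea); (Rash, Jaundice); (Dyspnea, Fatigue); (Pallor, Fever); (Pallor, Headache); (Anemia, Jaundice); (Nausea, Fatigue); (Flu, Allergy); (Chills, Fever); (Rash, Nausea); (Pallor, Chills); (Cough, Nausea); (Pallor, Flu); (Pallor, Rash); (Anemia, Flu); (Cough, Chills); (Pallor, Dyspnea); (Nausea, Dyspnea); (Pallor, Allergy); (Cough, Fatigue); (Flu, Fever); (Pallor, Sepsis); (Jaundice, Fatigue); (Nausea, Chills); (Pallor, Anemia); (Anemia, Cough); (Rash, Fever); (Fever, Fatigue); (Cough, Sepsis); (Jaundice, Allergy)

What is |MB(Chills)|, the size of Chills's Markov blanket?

6

Recall MB(v) = parents ∪ children ∪ spouses, where spouses are the other parents of v's children.
Chills's parents: Cough, Nausea, Pallor.
Chills's children: Fever.
For each child, the remaining parents (spouses of Chills):
  Fever: Flu, Pallor, Rash
MB(Chills) = {Cough, Fever, Flu, Nausea, Pallor, Rash}, which has 6 nodes.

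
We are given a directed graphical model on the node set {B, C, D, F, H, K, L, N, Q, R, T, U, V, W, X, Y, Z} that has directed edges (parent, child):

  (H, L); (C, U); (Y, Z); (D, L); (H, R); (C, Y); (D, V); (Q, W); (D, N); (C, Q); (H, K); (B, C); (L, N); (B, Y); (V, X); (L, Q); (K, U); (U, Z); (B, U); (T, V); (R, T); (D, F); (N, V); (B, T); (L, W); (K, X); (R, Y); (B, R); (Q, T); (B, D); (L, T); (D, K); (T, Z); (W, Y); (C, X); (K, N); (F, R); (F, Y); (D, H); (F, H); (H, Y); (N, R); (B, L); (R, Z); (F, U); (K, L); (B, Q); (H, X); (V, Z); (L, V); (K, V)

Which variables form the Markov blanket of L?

{B, C, D, H, K, N, Q, R, T, V, W}

L has parents B, D, H, K.
Children of L: N, Q, T, V, W.
For each child, the remaining parents (spouses of L):
  parents(N) \ {L} = {D, K}.
  Q also has parents B, C.
  parents(T) \ {L} = {B, Q, R}.
  parents(V) \ {L} = {D, K, N, T}.
  W's other parent is Q.
Union: {B, D, H, K} ∪ {N, Q, T, V, W} ∪ {B, C, D, K, N, Q, R, T} = {B, C, D, H, K, N, Q, R, T, V, W}.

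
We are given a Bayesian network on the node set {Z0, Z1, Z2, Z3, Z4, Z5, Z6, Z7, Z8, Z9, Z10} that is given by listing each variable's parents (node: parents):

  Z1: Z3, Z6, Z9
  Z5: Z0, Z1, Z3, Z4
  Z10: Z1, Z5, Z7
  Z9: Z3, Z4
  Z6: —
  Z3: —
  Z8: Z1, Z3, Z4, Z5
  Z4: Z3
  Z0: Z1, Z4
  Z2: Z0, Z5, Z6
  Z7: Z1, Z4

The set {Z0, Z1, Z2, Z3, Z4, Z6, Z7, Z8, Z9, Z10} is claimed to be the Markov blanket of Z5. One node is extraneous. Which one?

Z5's parents: Z0, Z1, Z3, Z4.
Ch(Z5) = {Z2, Z8, Z10}.
Other parents of Z5's children:
  Z8's other parents are Z1, Z3, Z4.
  parents(Z2) \ {Z5} = {Z0, Z6}.
  Z10 also has parents Z1, Z7.
MB(Z5) = {Z0, Z1, Z2, Z3, Z4, Z6, Z7, Z8, Z10}.
Z9 is neither a parent, child, nor co-parent of Z5, so it does not belong.

Z9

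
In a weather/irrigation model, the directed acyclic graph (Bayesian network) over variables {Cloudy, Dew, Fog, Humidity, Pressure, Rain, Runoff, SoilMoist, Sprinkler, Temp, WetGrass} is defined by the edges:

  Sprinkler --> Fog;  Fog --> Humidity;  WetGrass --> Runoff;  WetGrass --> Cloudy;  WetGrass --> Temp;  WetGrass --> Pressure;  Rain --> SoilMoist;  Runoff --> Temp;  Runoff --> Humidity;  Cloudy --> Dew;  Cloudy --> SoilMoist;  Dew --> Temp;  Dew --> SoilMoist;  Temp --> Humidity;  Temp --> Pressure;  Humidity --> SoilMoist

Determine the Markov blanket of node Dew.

{Cloudy, Humidity, Rain, Runoff, SoilMoist, Temp, WetGrass}

A node's Markov blanket = Pa ∪ Ch ∪ (parents of Ch other than the node itself).
Pa(Dew) = {Cloudy}.
Dew's children: SoilMoist, Temp.
Parents of each child, excluding Dew:
  Temp also has parents Runoff, WetGrass.
  parents(SoilMoist) \ {Dew} = {Cloudy, Humidity, Rain}.
So the Markov blanket of Dew is {Cloudy, Humidity, Rain, Runoff, SoilMoist, Temp, WetGrass}.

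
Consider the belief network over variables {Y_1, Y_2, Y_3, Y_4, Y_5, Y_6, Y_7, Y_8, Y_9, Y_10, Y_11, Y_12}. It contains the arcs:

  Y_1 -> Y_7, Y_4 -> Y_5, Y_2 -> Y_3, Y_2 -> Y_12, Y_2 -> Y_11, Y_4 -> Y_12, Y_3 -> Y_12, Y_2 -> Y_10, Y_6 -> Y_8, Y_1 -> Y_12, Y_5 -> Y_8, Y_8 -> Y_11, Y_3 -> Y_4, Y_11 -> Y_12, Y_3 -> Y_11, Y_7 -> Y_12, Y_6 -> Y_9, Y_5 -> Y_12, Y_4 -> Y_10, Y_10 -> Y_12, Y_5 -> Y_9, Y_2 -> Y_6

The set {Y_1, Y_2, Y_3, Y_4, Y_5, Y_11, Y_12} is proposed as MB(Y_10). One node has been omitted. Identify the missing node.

By definition, MB(Y_10) is built from Y_10's parents, Y_10's children, and the co-parents of Y_10.
Y_10 has parents Y_2, Y_4.
Y_10 has child Y_12.
Co-parents of Y_10 (other parents of its children):
  Y_12's other parents are Y_1, Y_2, Y_3, Y_4, Y_5, Y_7, Y_11.
MB(Y_10) = {Y_1, Y_2, Y_3, Y_4, Y_5, Y_7, Y_11, Y_12}.
Comparing with the claimed set, Y_7 is missing.

Y_7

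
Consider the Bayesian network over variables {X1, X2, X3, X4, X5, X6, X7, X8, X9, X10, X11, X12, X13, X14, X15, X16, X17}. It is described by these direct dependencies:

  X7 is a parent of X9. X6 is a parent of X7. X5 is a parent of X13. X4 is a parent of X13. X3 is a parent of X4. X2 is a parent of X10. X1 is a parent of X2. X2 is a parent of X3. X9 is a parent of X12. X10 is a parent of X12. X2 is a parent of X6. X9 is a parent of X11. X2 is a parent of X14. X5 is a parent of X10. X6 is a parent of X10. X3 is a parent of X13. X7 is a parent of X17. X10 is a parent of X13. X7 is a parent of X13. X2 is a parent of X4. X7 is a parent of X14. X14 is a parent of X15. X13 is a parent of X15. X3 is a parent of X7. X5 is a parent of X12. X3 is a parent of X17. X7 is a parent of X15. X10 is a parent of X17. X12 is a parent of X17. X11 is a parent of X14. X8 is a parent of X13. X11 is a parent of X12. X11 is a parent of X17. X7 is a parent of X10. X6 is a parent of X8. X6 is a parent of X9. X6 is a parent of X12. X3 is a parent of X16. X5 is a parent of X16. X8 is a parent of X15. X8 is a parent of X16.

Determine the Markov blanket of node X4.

By definition, MB(X4) is built from X4's parents, X4's children, and the co-parents of X4.
X4 has child X13.
X4 has parents X2, X3.
Co-parents of X4 (other parents of its children):
  X13's other parents are X3, X5, X7, X8, X10.
Union: {X2, X3} ∪ {X13} ∪ {X3, X5, X7, X8, X10} = {X2, X3, X5, X7, X8, X10, X13}.

{X2, X3, X5, X7, X8, X10, X13}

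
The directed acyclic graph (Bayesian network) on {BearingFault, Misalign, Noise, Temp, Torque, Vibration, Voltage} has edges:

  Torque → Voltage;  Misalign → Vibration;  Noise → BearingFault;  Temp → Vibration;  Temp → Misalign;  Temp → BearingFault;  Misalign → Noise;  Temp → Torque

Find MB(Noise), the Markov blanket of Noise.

{BearingFault, Misalign, Temp}

Noise has parent Misalign.
Ch(Noise) = {BearingFault}.
For each child, the remaining parents (spouses of Noise):
  BearingFault: Temp
Taking the union gives {BearingFault, Misalign, Temp}.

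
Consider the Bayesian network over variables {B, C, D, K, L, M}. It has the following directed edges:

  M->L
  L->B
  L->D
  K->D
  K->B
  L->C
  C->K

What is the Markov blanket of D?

{K, L}

Recall MB(v) = parents ∪ children ∪ spouses, where spouses are the other parents of v's children.
Pa(D) = {K, L}.
Ch(D) = {}.
With no children, D has no spouses; the co-parent set is empty.
MB(D) = {K, L}.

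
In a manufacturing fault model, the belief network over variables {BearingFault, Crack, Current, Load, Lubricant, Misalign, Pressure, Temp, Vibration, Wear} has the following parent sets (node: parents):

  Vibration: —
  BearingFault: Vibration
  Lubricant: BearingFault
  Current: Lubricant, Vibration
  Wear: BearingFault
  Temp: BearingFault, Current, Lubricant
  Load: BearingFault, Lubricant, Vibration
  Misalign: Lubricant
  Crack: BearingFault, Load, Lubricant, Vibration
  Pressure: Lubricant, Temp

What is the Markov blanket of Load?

Parents of Load: BearingFault, Lubricant, Vibration.
Ch(Load) = {Crack}.
Co-parents of Load (other parents of its children):
  Crack also has parents BearingFault, Lubricant, Vibration.
MB(Load) = {BearingFault, Crack, Lubricant, Vibration}.

{BearingFault, Crack, Lubricant, Vibration}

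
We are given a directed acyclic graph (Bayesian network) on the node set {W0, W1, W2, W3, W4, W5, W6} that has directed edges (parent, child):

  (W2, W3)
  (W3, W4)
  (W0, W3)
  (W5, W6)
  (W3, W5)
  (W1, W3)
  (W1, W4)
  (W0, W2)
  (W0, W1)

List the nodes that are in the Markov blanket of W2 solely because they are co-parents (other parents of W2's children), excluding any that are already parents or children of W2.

Children of W2: W3.
  W3's other parents are W0, W1.
Excluding nodes already adjacent to W2 (W0, W3), the co-parent-only contribution is {W1}.

{W1}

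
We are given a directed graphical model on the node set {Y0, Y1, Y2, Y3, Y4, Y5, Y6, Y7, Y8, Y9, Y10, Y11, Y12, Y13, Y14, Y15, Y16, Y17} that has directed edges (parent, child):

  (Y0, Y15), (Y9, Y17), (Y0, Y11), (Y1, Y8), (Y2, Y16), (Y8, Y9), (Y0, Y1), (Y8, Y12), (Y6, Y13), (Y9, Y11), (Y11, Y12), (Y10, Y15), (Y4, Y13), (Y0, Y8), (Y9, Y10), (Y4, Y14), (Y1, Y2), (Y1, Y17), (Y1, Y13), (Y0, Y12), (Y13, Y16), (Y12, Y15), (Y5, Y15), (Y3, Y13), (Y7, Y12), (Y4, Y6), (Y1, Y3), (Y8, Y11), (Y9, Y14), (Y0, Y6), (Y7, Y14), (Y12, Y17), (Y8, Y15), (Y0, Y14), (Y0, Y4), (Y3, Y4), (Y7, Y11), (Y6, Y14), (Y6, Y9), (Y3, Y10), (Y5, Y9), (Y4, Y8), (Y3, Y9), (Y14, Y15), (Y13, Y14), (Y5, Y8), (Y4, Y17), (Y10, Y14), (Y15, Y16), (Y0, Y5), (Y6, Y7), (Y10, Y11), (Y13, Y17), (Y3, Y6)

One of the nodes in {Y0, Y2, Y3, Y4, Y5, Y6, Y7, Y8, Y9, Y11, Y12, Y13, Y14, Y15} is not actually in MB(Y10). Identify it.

Y2

Parents of Y10: Y3, Y9.
Children of Y10: Y11, Y14, Y15.
Other parents of Y10's children:
  Y11 also has parents Y0, Y7, Y8, Y9.
  parents(Y14) \ {Y10} = {Y0, Y4, Y6, Y7, Y9, Y13}.
  Y15's other parents are Y0, Y5, Y8, Y12, Y14.
MB(Y10) = {Y0, Y3, Y4, Y5, Y6, Y7, Y8, Y9, Y11, Y12, Y13, Y14, Y15}.
Y2 is neither a parent, child, nor co-parent of Y10, so it does not belong.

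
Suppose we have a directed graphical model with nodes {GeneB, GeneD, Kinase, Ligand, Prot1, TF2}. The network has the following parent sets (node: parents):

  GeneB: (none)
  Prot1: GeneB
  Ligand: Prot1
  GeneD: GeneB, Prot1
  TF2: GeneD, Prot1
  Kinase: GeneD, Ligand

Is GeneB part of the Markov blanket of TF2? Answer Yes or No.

TF2's parents: GeneD, Prot1.
TF2 has no children.
TF2 has no children, so there are no co-parents.
MB(TF2) = {GeneD, Prot1}; GeneB is not in this set.

No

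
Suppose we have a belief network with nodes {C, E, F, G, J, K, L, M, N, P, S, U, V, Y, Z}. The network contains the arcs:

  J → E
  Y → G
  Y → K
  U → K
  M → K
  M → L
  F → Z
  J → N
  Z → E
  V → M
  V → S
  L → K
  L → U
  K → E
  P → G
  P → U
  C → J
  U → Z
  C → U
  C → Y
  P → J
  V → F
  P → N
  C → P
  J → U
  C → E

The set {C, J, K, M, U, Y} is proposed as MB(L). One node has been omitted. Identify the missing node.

The Markov blanket of a node is its parents, its children, and the other parents of its children.
L's parents: M.
Ch(L) = {K, U}.
Other parents of L's children:
  U's other parents are C, J, P.
  K also has parents M, U, Y.
MB(L) = {C, J, K, M, P, U, Y}.
Comparing with the claimed set, P is missing.

P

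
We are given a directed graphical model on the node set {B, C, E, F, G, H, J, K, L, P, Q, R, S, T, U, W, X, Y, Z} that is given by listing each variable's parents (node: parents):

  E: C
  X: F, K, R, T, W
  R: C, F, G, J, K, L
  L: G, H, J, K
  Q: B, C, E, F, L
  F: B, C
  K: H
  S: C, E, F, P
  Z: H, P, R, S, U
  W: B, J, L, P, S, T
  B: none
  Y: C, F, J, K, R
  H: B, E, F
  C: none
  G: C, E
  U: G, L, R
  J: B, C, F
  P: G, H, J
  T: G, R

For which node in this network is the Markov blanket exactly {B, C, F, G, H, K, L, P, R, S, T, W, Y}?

The target node must have every member of {B, C, F, G, H, K, L, P, R, S, T, W, Y} as a parent, child, or co-parent, and no others.
Parents of J: B, C, F; children: L, P, R, W, Y; co-parents: B, C, F, G, H, K, L, P, R, S, T.
These exactly cover the given set, so the node is J.

J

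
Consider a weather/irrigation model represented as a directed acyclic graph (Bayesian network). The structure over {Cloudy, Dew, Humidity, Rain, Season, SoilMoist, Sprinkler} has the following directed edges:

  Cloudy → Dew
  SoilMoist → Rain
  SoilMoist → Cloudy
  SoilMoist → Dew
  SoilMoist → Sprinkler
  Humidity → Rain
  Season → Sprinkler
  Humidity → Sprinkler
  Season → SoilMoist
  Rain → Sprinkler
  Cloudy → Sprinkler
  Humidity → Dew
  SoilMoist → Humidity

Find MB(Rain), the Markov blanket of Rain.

Rain's parents: Humidity, SoilMoist.
Rain has child Sprinkler.
Co-parents of Rain (other parents of its children):
  Sprinkler's other parents are Cloudy, Humidity, Season, SoilMoist.
Union: {Humidity, SoilMoist} ∪ {Sprinkler} ∪ {Cloudy, Humidity, Season, SoilMoist} = {Cloudy, Humidity, Season, SoilMoist, Sprinkler}.

{Cloudy, Humidity, Season, SoilMoist, Sprinkler}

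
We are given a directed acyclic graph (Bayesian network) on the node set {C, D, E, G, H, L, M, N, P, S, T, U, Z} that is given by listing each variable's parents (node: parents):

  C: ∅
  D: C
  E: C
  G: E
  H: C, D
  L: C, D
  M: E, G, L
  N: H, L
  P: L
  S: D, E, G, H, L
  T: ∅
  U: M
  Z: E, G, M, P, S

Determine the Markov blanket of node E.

A node's Markov blanket = Pa ∪ Ch ∪ (parents of Ch other than the node itself).
Ch(E) = {G, M, S, Z}.
Parents of E: C.
For each child, the remaining parents (spouses of E):
  G: no additional parents.
  M also has parents G, L.
  parents(S) \ {E} = {D, G, H, L}.
  Z also has parents G, M, P, S.
MB(E) = {C, D, G, H, L, M, P, S, Z}.

{C, D, G, H, L, M, P, S, Z}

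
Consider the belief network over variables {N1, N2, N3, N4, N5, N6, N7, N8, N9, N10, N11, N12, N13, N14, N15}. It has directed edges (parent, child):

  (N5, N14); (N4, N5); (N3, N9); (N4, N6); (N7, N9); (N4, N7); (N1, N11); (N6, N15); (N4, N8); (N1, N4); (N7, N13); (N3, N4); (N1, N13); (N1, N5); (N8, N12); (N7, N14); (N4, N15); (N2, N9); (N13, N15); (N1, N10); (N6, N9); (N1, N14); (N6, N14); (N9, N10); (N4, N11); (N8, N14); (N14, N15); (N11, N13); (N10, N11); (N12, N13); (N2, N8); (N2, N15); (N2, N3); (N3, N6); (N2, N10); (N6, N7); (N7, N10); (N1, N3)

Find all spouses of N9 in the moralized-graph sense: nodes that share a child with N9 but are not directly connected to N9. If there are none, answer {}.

{N1}

Children of N9: N10.
  parents(N10) \ {N9} = {N1, N2, N7}.
Excluding nodes already adjacent to N9 (N2, N3, N6, N7, N10), the co-parent-only contribution is {N1}.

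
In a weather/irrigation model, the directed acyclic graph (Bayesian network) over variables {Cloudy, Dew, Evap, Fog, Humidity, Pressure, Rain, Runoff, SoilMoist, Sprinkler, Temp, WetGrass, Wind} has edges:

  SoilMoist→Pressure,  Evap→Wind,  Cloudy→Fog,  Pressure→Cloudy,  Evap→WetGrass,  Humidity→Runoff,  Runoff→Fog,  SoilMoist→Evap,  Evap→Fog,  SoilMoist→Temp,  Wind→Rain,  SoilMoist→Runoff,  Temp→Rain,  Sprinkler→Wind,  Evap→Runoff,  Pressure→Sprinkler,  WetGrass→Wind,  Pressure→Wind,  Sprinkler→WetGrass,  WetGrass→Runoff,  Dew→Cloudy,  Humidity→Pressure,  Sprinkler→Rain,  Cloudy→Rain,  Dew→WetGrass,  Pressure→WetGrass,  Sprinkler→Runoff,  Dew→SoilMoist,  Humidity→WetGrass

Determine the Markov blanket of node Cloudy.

{Dew, Evap, Fog, Pressure, Rain, Runoff, Sprinkler, Temp, Wind}

Cloudy has children Fog, Rain.
Pa(Cloudy) = {Dew, Pressure}.
Co-parents of Cloudy (other parents of its children):
  Fog also has parents Evap, Runoff.
  Rain also has parents Sprinkler, Temp, Wind.
Taking the union gives {Dew, Evap, Fog, Pressure, Rain, Runoff, Sprinkler, Temp, Wind}.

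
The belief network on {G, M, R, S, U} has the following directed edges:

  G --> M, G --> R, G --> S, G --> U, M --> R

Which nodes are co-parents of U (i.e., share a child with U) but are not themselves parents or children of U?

{}

U has no children, so it has no co-parents. The set is empty.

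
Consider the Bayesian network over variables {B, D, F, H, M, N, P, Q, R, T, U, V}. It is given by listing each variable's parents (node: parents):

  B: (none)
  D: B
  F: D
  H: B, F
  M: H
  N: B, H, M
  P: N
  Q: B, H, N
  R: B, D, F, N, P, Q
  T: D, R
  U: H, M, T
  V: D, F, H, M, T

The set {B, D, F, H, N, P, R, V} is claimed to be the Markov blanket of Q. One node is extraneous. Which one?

V

Q's parents: B, H, N.
Q has child R.
Co-parents of Q (other parents of its children):
  R: B, D, F, N, P
MB(Q) = {B, D, F, H, N, P, R}.
V is neither a parent, child, nor co-parent of Q, so it does not belong.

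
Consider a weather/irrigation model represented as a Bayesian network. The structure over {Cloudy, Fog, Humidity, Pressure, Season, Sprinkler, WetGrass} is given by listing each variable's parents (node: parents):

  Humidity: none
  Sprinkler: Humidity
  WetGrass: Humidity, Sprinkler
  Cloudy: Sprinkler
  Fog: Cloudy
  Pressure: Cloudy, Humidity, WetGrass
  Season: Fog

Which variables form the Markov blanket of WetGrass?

{Cloudy, Humidity, Pressure, Sprinkler}

The Markov blanket of a node is its parents, its children, and the other parents of its children.
Parents of WetGrass: Humidity, Sprinkler.
WetGrass has child Pressure.
Co-parents of WetGrass (other parents of its children):
  Pressure: Cloudy, Humidity
Taking the union gives {Cloudy, Humidity, Pressure, Sprinkler}.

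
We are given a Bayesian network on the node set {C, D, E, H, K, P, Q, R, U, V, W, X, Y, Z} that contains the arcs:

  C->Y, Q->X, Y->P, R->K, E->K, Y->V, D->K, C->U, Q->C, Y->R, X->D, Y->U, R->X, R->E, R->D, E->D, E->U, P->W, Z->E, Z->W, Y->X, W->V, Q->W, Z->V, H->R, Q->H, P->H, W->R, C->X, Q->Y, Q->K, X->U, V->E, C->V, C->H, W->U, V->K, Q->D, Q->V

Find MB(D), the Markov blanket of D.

{E, K, Q, R, V, X}

Recall MB(v) = parents ∪ children ∪ spouses, where spouses are the other parents of v's children.
Pa(D) = {E, Q, R, X}.
D has child K.
Parents of each child, excluding D:
  parents(K) \ {D} = {E, Q, R, V}.
So the Markov blanket of D is {E, K, Q, R, V, X}.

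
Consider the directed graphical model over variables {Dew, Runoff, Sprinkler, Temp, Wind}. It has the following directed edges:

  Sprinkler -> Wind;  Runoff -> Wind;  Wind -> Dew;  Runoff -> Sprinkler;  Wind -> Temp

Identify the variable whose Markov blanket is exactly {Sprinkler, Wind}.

Runoff

The target node must have every member of {Sprinkler, Wind} as a parent, child, or co-parent, and no others.
Parents of Runoff: none; children: Sprinkler, Wind; co-parents: Sprinkler.
These exactly cover the given set, so the node is Runoff.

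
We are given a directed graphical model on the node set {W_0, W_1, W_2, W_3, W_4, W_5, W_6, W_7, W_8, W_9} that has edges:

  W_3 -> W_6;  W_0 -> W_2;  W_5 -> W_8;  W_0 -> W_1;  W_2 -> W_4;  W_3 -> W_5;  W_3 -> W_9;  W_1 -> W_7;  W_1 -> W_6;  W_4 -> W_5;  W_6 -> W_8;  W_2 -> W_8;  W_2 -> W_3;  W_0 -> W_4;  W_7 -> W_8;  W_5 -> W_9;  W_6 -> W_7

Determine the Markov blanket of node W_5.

Recall MB(v) = parents ∪ children ∪ spouses, where spouses are the other parents of v's children.
W_5's children: W_8, W_9.
Parents of W_5: W_3, W_4.
Parents of each child, excluding W_5:
  W_8 also has parents W_2, W_6, W_7.
  parents(W_9) \ {W_5} = {W_3}.
Union: {W_3, W_4} ∪ {W_8, W_9} ∪ {W_2, W_3, W_6, W_7} = {W_2, W_3, W_4, W_6, W_7, W_8, W_9}.

{W_2, W_3, W_4, W_6, W_7, W_8, W_9}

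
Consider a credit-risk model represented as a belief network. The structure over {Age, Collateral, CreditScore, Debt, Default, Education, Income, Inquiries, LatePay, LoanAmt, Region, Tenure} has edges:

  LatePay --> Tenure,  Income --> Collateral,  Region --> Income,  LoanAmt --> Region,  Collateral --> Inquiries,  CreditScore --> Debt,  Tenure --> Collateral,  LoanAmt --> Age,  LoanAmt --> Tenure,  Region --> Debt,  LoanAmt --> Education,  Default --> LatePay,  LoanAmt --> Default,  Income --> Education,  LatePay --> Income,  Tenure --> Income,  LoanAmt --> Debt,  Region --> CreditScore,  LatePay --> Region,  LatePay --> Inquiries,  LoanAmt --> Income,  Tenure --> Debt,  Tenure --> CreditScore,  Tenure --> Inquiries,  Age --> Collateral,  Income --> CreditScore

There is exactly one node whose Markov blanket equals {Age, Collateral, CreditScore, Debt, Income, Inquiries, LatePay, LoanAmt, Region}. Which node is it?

The target node must have every member of {Age, Collateral, CreditScore, Debt, Income, Inquiries, LatePay, LoanAmt, Region} as a parent, child, or co-parent, and no others.
Parents of Tenure: LatePay, LoanAmt; children: Collateral, CreditScore, Debt, Income, Inquiries; co-parents: Age, Collateral, CreditScore, Income, LatePay, LoanAmt, Region.
These exactly cover the given set, so the node is Tenure.

Tenure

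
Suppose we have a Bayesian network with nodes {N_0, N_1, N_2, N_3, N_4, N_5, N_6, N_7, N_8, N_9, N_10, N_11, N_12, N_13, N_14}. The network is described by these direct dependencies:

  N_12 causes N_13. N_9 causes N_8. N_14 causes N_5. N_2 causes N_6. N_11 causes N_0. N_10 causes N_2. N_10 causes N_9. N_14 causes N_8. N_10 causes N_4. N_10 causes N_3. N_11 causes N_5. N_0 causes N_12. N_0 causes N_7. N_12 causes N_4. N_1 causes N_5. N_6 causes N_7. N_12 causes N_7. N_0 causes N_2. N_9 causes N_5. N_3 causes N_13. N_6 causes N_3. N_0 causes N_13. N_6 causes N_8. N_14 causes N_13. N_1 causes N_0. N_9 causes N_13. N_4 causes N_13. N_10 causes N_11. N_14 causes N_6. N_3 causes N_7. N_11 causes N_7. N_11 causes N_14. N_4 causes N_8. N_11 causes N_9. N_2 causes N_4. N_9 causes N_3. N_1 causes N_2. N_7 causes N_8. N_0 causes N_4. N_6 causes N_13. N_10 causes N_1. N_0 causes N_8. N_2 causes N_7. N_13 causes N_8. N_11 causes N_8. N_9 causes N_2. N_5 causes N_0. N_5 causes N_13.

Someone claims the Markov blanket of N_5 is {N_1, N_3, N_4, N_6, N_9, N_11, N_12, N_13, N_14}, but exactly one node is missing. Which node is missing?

N_0

N_5 has children N_0, N_13.
N_5's parents: N_1, N_9, N_11, N_14.
Co-parents of N_5 (other parents of its children):
  N_0's other parents are N_1, N_11.
  N_13's other parents are N_0, N_3, N_4, N_6, N_9, N_12, N_14.
MB(N_5) = {N_0, N_1, N_3, N_4, N_6, N_9, N_11, N_12, N_13, N_14}.
Comparing with the claimed set, N_0 is missing.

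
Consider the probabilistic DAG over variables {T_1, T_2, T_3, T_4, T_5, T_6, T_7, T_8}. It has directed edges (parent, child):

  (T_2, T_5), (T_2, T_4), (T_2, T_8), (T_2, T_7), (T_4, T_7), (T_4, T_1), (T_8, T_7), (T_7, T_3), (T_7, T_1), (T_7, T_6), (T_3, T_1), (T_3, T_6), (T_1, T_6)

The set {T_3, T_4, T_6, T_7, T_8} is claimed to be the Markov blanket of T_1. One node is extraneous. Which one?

T_8

Parents of T_1: T_3, T_4, T_7.
T_1 has child T_6.
Parents of each child, excluding T_1:
  parents(T_6) \ {T_1} = {T_3, T_7}.
MB(T_1) = {T_3, T_4, T_6, T_7}.
T_8 is neither a parent, child, nor co-parent of T_1, so it does not belong.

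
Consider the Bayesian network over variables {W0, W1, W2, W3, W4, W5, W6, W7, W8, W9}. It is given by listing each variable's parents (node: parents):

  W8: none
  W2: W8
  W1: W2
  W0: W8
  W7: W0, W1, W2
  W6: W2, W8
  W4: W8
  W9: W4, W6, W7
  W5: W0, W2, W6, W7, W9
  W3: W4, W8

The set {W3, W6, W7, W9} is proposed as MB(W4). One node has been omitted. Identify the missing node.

W8

Parents of W4: W8.
W4 has children W3, W9.
Other parents of W4's children:
  W9's other parents are W6, W7.
  W3 also has parent W8.
MB(W4) = {W3, W6, W7, W8, W9}.
Comparing with the claimed set, W8 is missing.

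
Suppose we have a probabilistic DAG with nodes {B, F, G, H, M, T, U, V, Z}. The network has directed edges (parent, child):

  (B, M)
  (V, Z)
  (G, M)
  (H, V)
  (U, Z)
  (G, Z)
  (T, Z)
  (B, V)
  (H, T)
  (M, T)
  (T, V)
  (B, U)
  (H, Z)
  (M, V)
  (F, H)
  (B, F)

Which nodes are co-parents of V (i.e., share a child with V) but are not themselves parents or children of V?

Children of V: Z.
  Z: G, H, T, U
Excluding nodes already adjacent to V (B, H, M, T, Z), the co-parent-only contribution is {G, U}.

{G, U}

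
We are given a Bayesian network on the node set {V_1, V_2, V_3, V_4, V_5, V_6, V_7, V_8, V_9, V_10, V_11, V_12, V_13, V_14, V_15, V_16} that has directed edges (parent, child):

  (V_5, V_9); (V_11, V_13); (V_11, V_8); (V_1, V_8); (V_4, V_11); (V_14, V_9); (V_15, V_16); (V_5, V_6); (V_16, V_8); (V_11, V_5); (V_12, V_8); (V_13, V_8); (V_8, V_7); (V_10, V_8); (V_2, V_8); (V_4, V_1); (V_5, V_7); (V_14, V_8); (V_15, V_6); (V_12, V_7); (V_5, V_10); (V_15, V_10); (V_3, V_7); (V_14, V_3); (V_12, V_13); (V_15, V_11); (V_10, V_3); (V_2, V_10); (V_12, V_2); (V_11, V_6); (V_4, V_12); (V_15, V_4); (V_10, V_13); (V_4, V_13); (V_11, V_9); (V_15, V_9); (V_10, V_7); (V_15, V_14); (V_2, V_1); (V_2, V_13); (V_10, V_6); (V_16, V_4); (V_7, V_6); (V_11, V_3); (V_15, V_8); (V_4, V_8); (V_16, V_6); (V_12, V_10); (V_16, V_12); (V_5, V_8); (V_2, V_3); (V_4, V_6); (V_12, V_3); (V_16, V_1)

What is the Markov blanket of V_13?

V_13 has parents V_2, V_4, V_10, V_11, V_12.
V_13's children: V_8.
Other parents of V_13's children:
  V_8: V_1, V_2, V_4, V_5, V_10, V_11, V_12, V_14, V_15, V_16
MB(V_13) = {V_1, V_2, V_4, V_5, V_8, V_10, V_11, V_12, V_14, V_15, V_16}.

{V_1, V_2, V_4, V_5, V_8, V_10, V_11, V_12, V_14, V_15, V_16}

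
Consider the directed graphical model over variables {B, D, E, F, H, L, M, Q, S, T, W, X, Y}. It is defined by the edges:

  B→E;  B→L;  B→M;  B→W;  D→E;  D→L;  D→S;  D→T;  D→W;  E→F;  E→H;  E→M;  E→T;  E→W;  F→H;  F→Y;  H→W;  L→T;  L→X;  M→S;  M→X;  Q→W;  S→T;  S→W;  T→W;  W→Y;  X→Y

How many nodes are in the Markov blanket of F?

5

F's children: H, Y.
Parents of F: E.
For each child, the remaining parents (spouses of F):
  H's other parent is E.
  Y also has parents W, X.
MB(F) = {E, H, W, X, Y}, which has 5 nodes.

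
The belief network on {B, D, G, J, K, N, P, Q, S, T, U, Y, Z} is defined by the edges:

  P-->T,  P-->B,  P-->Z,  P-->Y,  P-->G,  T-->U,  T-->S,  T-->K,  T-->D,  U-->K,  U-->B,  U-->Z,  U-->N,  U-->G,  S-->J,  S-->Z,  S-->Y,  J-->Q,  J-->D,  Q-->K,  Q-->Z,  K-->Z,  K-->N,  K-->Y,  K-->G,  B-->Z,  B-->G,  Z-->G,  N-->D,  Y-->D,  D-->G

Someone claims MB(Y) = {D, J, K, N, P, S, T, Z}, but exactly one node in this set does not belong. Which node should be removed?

By definition, MB(Y) is built from Y's parents, Y's children, and the co-parents of Y.
Y's children: D.
Pa(Y) = {K, P, S}.
For each child, the remaining parents (spouses of Y):
  D's other parents are J, N, T.
MB(Y) = {D, J, K, N, P, S, T}.
Z is neither a parent, child, nor co-parent of Y, so it does not belong.

Z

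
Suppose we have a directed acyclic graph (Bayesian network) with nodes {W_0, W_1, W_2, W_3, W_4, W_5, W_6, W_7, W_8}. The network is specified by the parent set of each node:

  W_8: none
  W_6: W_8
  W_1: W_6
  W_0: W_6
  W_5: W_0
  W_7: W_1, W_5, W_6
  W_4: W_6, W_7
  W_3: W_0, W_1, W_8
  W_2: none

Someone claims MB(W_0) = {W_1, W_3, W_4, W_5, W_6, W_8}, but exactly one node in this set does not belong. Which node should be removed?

W_4

The Markov blanket of a node is its parents, its children, and the other parents of its children.
Children of W_0: W_3, W_5.
Pa(W_0) = {W_6}.
For each child, the remaining parents (spouses of W_0):
  W_5: —
  W_3: W_1, W_8
MB(W_0) = {W_1, W_3, W_5, W_6, W_8}.
W_4 is neither a parent, child, nor co-parent of W_0, so it does not belong.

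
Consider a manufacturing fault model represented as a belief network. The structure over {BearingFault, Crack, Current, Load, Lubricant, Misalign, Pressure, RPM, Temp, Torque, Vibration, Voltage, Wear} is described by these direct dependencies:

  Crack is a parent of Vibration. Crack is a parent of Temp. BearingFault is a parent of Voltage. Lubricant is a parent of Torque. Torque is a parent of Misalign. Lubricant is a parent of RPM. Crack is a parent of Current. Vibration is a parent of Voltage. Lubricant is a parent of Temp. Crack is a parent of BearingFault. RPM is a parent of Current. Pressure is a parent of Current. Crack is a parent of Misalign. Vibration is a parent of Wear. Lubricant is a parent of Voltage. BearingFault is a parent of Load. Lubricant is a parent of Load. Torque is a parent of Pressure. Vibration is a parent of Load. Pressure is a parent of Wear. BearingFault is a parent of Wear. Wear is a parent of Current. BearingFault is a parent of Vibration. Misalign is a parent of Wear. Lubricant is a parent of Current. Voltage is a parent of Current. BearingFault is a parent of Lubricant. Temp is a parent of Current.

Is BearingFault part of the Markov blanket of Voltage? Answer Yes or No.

Yes

BearingFault is a parent of Voltage.
So BearingFault ∈ MB(Voltage).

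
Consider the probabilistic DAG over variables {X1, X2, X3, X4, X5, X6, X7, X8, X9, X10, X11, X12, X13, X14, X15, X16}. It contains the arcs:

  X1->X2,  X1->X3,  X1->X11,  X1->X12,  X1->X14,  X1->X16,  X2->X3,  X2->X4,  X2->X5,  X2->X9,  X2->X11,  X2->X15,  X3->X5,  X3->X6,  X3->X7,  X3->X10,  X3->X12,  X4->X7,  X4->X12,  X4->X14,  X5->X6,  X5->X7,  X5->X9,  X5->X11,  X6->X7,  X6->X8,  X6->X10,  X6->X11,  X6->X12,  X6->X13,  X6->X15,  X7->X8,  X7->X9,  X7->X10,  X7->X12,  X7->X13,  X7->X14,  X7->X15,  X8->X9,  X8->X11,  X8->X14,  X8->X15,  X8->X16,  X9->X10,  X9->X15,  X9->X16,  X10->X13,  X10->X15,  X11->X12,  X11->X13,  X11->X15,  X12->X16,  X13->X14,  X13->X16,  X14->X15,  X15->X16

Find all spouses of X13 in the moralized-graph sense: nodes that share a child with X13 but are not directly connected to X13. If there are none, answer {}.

Children of X13: X14, X16.
  X14: X1, X4, X7, X8
  X16: X1, X8, X9, X12, X15
Excluding nodes already adjacent to X13 (X6, X7, X10, X11, X14, X16), the co-parent-only contribution is {X1, X4, X8, X9, X12, X15}.

{X1, X4, X8, X9, X12, X15}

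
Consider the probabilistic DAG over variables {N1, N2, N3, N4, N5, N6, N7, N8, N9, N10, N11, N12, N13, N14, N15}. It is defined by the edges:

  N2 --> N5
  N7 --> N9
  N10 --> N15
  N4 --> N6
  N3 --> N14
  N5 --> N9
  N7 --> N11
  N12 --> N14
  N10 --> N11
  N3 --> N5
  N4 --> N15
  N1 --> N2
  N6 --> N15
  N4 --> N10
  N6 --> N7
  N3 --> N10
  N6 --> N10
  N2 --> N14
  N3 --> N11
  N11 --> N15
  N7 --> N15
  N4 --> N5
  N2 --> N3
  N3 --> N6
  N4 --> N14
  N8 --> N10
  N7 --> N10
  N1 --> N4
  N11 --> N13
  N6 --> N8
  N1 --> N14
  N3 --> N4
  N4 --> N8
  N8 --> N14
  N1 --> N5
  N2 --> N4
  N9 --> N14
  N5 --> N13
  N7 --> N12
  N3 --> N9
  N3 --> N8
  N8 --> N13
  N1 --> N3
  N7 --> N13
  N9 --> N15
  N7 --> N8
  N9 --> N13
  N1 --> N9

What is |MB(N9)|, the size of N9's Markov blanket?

14

The Markov blanket of a node is its parents, its children, and the other parents of its children.
Ch(N9) = {N13, N14, N15}.
N9 has parents N1, N3, N5, N7.
Co-parents of N9 (other parents of its children):
  N13: N5, N7, N8, N11
  N14: N1, N2, N3, N4, N8, N12
  N15: N4, N6, N7, N10, N11
MB(N9) = {N1, N2, N3, N4, N5, N6, N7, N8, N10, N11, N12, N13, N14, N15}, which has 14 nodes.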